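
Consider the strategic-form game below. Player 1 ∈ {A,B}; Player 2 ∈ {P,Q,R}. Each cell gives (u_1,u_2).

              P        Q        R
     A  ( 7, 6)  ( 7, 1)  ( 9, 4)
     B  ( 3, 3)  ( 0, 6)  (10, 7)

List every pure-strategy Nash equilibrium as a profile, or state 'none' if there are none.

NE set: (A,P), (B,R)

(A,P): NE
(A,Q): not NE [P2→P gives 6>1]
(A,R): not NE [P1→B gives 10>9; P2→P gives 6>4]
(B,P): not NE [P1→A gives 7>3; P2→R gives 7>3]
(B,Q): not NE [P1→A gives 7>0; P2→R gives 7>6]
(B,R): NE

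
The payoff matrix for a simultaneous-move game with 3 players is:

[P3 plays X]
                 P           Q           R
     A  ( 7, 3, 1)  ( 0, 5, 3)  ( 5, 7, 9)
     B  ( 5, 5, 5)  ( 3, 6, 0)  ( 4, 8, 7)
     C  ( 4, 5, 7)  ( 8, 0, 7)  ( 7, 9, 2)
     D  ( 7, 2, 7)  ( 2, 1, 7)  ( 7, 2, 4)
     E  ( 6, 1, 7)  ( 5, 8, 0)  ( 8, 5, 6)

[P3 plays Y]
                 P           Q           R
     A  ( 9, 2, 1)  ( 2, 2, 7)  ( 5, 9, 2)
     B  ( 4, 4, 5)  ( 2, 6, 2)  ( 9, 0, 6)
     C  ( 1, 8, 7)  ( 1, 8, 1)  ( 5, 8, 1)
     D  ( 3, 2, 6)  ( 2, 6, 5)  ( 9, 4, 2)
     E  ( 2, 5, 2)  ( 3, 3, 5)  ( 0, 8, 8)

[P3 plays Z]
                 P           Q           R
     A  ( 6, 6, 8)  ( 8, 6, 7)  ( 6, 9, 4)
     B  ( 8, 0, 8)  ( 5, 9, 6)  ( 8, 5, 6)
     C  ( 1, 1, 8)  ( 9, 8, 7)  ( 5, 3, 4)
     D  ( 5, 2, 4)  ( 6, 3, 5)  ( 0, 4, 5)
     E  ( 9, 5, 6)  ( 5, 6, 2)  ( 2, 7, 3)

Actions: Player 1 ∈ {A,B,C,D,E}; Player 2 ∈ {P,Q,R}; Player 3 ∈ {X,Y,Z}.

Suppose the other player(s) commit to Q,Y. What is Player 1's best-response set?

BR_1 = {E}

u_1(A vs Q,Y) = 2
u_1(B vs Q,Y) = 2
u_1(C vs Q,Y) = 1
u_1(D vs Q,Y) = 2
u_1(E vs Q,Y) = 3
max payoff 3 at {E}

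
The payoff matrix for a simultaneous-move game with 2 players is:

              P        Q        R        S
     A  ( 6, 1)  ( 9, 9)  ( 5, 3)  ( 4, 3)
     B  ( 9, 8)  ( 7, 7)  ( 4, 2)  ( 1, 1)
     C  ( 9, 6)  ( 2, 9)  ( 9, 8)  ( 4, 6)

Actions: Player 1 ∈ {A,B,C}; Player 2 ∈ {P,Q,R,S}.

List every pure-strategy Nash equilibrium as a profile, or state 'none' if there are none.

(A,P): not NE [P1→C gives 9>6; P2→Q gives 9>1]
(A,Q): NE
(A,R): not NE [P1→C gives 9>5; P2→Q gives 9>3]
(A,S): not NE [P2→Q gives 9>3]
(B,P): NE
(B,Q): not NE [P1→A gives 9>7; P2→P gives 8>7]
(B,R): not NE [P1→C gives 9>4; P2→P gives 8>2]
(B,S): not NE [P1→C gives 4>1; P2→P gives 8>1]
(C,P): not NE [P2→Q gives 9>6]
(C,Q): not NE [P1→A gives 9>2]
(C,R): not NE [P2→Q gives 9>8]
(C,S): not NE [P2→Q gives 9>6]

PSNE = {(A,Q), (B,P)}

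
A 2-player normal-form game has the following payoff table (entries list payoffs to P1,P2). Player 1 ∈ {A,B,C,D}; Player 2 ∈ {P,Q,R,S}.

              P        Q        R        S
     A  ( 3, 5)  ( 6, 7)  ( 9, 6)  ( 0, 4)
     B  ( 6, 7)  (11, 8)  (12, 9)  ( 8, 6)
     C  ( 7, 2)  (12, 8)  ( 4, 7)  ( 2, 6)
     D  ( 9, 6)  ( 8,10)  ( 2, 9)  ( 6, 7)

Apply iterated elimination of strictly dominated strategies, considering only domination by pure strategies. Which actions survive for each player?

IESDS → P1:{B,C} P2:{Q,R}

P1 drop A (B beats it: P:6>3 Q:11>6 R:12>9 S:8>0)
P2 drop P (Q beats it: B:8>7 C:8>2 D:10>6)
P1 drop D (B beats it: Q:11>8 R:12>2 S:8>6)
P2 drop S (Q beats it: B:8>6 C:8>6)
P1→{B,C} P2→{Q,R}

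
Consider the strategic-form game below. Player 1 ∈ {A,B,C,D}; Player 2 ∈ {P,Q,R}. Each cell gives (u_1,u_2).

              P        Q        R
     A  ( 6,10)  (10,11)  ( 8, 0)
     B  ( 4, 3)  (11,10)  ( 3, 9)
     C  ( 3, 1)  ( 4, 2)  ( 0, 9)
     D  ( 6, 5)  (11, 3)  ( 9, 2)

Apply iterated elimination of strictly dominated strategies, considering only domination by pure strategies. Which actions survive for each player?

Survivors P1:{A,B,D} P2:{P,Q}

P1 drop C (A beats it: P:6>3 Q:10>4 R:8>0)
P2 drop R (Q beats it: A:11>0 B:10>9 D:3>2)
P1→{A,B,D} P2→{P,Q}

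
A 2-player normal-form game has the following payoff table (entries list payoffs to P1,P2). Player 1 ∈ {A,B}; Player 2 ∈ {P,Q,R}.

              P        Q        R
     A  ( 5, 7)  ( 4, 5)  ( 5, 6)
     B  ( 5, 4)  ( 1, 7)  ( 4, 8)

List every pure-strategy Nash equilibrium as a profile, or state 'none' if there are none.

(A,P): NE
(A,Q): not NE [P2→P gives 7>5]
(A,R): not NE [P2→P gives 7>6]
(B,P): not NE [P2→R gives 8>4]
(B,Q): not NE [P1→A gives 4>1; P2→R gives 8>7]
(B,R): not NE [P1→A gives 5>4]

Nash profiles: (A,P)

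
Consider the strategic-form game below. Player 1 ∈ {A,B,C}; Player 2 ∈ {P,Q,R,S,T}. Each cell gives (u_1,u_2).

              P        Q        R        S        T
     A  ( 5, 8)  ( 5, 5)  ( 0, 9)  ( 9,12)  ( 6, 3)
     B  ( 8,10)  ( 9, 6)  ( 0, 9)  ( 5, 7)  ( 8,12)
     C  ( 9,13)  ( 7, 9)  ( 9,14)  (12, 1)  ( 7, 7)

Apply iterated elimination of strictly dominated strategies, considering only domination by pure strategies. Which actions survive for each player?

IESDS → P1:{B,C} P2:{P,R,T}

P1 drop A (C beats it: P:9>5 Q:7>5 R:9>0 S:12>9 T:7>6)
P2 drop Q (P beats it: B:10>6 C:13>9)
P2 drop S (P beats it: B:10>7 C:13>1)
P1→{B,C} P2→{P,R,T}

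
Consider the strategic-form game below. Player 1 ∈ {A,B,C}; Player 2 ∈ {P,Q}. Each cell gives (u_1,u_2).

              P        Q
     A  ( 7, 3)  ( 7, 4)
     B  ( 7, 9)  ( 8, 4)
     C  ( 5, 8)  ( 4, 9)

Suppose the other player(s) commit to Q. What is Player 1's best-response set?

u_1(A vs Q) = 7
u_1(B vs Q) = 8
u_1(C vs Q) = 4
max payoff 8 at {B}

argmax u_1 = {B}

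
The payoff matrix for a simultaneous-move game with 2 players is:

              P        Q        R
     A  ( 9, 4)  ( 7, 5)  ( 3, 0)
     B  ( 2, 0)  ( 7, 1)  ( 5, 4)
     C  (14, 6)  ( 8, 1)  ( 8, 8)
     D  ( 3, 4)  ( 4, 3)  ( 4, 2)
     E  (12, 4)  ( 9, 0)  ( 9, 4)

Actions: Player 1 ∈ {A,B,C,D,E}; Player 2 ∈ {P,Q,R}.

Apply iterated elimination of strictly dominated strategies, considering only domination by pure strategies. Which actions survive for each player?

IESDS → P1:{C,E} P2:{P,R}

P1 drop A (C beats it: P:14>9 Q:8>7 R:8>3)
P1 drop B (C beats it: P:14>2 Q:8>7 R:8>5)
P1 drop D (C beats it: P:14>3 Q:8>4 R:8>4)
P2 drop Q (P beats it: C:6>1 E:4>0)
P1→{C,E} P2→{P,R}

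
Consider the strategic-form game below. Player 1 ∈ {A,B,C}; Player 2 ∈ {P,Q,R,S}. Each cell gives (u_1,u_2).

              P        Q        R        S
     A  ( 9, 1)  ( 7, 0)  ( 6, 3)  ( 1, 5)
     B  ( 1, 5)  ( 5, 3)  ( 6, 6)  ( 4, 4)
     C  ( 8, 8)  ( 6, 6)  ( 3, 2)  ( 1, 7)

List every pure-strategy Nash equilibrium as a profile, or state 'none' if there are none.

(A,P): not NE [P2→S gives 5>1]
(A,Q): not NE [P2→S gives 5>0]
(A,R): not NE [P2→S gives 5>3]
(A,S): not NE [P1→B gives 4>1]
(B,P): not NE [P1→A gives 9>1; P2→R gives 6>5]
(B,Q): not NE [P1→A gives 7>5; P2→R gives 6>3]
(B,R): NE
(B,S): not NE [P2→R gives 6>4]
(C,P): not NE [P1→A gives 9>8]
(C,Q): not NE [P1→A gives 7>6; P2→P gives 8>6]
(C,R): not NE [P1→B gives 6>3; P2→P gives 8>2]
(C,S): not NE [P1→B gives 4>1; P2→P gives 8>7]

PSNE = {(B,R)}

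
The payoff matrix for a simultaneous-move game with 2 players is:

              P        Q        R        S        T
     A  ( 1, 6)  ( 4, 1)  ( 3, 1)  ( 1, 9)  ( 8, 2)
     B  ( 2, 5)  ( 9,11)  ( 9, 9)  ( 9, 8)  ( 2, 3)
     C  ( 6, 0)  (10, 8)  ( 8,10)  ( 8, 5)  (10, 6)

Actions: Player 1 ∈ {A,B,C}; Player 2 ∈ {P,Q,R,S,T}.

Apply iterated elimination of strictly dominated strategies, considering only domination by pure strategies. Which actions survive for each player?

P1 drop A (C beats it: P:6>1 Q:10>4 R:8>3 S:8>1 T:10>8)
P2 drop P (Q beats it: B:11>5 C:8>0)
P2 drop S (Q beats it: B:11>8 C:8>5)
P2 drop T (Q beats it: B:11>3 C:8>6)
P1→{B,C} P2→{Q,R}

Survivors P1:{B,C} P2:{Q,R}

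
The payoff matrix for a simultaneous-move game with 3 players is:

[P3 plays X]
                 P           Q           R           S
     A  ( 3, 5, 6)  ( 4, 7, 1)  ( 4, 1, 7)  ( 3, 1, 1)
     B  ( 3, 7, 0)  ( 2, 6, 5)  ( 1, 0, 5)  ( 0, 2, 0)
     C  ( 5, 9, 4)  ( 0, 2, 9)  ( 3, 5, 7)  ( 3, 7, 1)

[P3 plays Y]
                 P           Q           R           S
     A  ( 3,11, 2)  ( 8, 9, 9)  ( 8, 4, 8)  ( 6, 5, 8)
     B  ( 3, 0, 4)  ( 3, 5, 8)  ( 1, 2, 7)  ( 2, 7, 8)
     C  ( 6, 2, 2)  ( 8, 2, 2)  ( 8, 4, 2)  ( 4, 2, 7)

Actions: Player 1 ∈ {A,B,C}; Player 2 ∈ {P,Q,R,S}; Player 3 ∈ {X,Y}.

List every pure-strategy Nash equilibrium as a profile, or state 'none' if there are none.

(A,P,X): not NE [P1→C gives 5>3; P2→Q gives 7>5]
(A,P,Y): not NE [P1→C gives 6>3; P3→X gives 6>2]
(A,Q,X): not NE [P3→Y gives 9>1]
(A,Q,Y): not NE [P2→P gives 11>9]
(A,R,X): not NE [P2→Q gives 7>1; P3→Y gives 8>7]
(A,R,Y): not NE [P2→P gives 11>4]
(A,S,X): not NE [P2→Q gives 7>1; P3→Y gives 8>1]
(A,S,Y): not NE [P2→P gives 11>5]
(B,P,X): not NE [P1→C gives 5>3; P3→Y gives 4>0]
(B,P,Y): not NE [P1→C gives 6>3; P2→S gives 7>0]
(B,Q,X): not NE [P1→A gives 4>2; P2→P gives 7>6; P3→Y gives 8>5]
(B,Q,Y): not NE [P1→C gives 8>3; P2→S gives 7>5]
(B,R,X): not NE [P1→A gives 4>1; P2→P gives 7>0; P3→Y gives 7>5]
(B,R,Y): not NE [P1→C gives 8>1; P2→S gives 7>2]
(B,S,X): not NE [P1→C gives 3>0; P2→P gives 7>2; P3→Y gives 8>0]
(B,S,Y): not NE [P1→A gives 6>2]
(C,P,X): NE
(C,P,Y): not NE [P2→R gives 4>2; P3→X gives 4>2]
(C,Q,X): not NE [P1→A gives 4>0; P2→P gives 9>2]
(C,Q,Y): not NE [P2→R gives 4>2; P3→X gives 9>2]
(C,R,X): not NE [P1→A gives 4>3; P2→P gives 9>5]
(C,R,Y): not NE [P3→X gives 7>2]
(C,S,X): not NE [P2→P gives 9>7; P3→Y gives 7>1]
(C,S,Y): not NE [P1→A gives 6>4; P2→R gives 4>2]

NE set: (C,P,X)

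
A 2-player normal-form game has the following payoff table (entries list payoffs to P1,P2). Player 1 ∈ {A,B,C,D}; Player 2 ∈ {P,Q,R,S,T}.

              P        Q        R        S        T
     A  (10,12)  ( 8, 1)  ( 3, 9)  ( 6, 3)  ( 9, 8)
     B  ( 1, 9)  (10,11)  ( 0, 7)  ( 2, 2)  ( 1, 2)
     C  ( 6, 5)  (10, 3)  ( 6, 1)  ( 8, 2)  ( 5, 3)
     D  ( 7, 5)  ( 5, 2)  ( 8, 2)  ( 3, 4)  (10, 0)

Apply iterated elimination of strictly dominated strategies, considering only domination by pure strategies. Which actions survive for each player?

Survivors P1:{A,B,C} P2:{P,Q}

P2 drop R (P beats it: A:12>9 B:9>7 C:5>1 D:5>2)
P2 drop S (P beats it: A:12>3 B:9>2 C:5>2 D:5>4)
P2 drop T (P beats it: A:12>8 B:9>2 C:5>3 D:5>0)
P1 drop D (A beats it: P:10>7 Q:8>5)
P1→{A,B,C} P2→{P,Q}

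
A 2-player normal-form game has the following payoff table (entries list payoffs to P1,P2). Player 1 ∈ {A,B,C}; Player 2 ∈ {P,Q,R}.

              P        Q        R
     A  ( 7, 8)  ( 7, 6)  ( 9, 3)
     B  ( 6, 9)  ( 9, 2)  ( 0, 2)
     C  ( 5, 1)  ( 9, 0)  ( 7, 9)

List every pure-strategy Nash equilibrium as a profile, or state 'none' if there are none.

NE set: (A,P)

(A,P): NE
(A,Q): not NE [P1→C gives 9>7; P2→P gives 8>6]
(A,R): not NE [P2→P gives 8>3]
(B,P): not NE [P1→A gives 7>6]
(B,Q): not NE [P2→P gives 9>2]
(B,R): not NE [P1→A gives 9>0; P2→P gives 9>2]
(C,P): not NE [P1→A gives 7>5; P2→R gives 9>1]
(C,Q): not NE [P2→R gives 9>0]
(C,R): not NE [P1→A gives 9>7]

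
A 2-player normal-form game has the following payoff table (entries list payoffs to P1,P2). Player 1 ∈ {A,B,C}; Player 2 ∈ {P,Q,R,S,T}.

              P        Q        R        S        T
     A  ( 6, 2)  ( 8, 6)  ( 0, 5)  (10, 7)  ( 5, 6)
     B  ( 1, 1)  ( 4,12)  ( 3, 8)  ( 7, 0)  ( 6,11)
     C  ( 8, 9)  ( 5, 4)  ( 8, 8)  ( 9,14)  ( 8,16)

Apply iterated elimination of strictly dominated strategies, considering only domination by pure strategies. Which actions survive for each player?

Remaining: P1:{A,C} P2:{S,T}

P1 drop B (C beats it: P:8>1 Q:5>4 R:8>3 S:9>7 T:8>6)
P2 drop P (S beats it: A:7>2 C:14>9)
P2 drop Q (S beats it: A:7>6 C:14>4)
P2 drop R (S beats it: A:7>5 C:14>8)
P1→{A,C} P2→{S,T}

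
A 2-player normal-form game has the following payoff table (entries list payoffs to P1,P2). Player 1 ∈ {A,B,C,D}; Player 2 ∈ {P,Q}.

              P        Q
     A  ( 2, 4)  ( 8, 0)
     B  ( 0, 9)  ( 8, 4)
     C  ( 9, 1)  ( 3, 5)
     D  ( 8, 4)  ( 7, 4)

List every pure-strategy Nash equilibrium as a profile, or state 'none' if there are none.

No pure NE.

(A,P): not NE [P1→C gives 9>2]
(A,Q): not NE [P2→P gives 4>0]
(B,P): not NE [P1→C gives 9>0]
(B,Q): not NE [P2→P gives 9>4]
(C,P): not NE [P2→Q gives 5>1]
(C,Q): not NE [P1→B gives 8>3]
(D,P): not NE [P1→C gives 9>8]
(D,Q): not NE [P1→B gives 8>7]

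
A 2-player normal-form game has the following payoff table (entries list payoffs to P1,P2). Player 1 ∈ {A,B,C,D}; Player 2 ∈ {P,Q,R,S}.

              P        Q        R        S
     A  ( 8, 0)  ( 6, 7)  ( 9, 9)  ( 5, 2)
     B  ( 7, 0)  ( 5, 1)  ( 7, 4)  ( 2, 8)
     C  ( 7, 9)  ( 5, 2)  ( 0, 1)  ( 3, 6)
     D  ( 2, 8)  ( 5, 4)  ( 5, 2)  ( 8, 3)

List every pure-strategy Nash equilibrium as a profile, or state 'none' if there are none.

(A,P): not NE [P2→R gives 9>0]
(A,Q): not NE [P2→R gives 9>7]
(A,R): NE
(A,S): not NE [P1→D gives 8>5; P2→R gives 9>2]
(B,P): not NE [P1→A gives 8>7; P2→S gives 8>0]
(B,Q): not NE [P1→A gives 6>5; P2→S gives 8>1]
(B,R): not NE [P1→A gives 9>7; P2→S gives 8>4]
(B,S): not NE [P1→D gives 8>2]
(C,P): not NE [P1→A gives 8>7]
(C,Q): not NE [P1→A gives 6>5; P2→P gives 9>2]
(C,R): not NE [P1→A gives 9>0; P2→P gives 9>1]
(C,S): not NE [P1→D gives 8>3; P2→P gives 9>6]
(D,P): not NE [P1→A gives 8>2]
(D,Q): not NE [P1→A gives 6>5; P2→P gives 8>4]
(D,R): not NE [P1→A gives 9>5; P2→P gives 8>2]
(D,S): not NE [P2→P gives 8>3]

NE set: (A,R)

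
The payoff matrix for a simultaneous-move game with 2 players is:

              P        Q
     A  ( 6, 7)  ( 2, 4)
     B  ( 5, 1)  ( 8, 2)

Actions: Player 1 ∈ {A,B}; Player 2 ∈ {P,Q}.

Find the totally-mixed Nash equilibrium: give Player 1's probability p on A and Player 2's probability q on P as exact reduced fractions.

P1 mixes 1/4 on A; P2 mixes 6/7 on P

P1 indiff ⇒ q·6+(1-q)·2 = q·5+(1-q)·8 ⇒ q(1) = (1-q)(6) ⇒ q = 6/7
P2 indiff ⇒ p·7+(1-p)·1 = p·4+(1-p)·2 ⇒ p(3) = (1-p)(1) ⇒ p = 1/4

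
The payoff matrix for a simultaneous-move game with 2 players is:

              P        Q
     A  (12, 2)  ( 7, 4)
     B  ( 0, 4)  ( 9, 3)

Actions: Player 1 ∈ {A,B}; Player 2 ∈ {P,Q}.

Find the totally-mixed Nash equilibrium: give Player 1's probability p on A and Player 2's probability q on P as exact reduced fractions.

P1 indiff ⇒ q·12+(1-q)·7 = q·0+(1-q)·9 ⇒ q(12) = (1-q)(2) ⇒ q = 1/7
P2 indiff ⇒ p·2+(1-p)·4 = p·4+(1-p)·3 ⇒ p(-2) = (1-p)(-1) ⇒ p = 1/3

P1 mixes 1/3 on A; P2 mixes 1/7 on P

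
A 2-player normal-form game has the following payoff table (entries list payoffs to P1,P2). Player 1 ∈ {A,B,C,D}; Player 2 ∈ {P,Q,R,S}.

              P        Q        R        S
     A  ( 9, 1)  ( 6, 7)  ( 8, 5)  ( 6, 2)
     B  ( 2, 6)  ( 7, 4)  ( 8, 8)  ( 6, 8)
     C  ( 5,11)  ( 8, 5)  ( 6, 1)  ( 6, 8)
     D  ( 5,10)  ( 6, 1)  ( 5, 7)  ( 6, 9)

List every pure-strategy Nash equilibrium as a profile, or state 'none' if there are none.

(A,P): not NE [P2→Q gives 7>1]
(A,Q): not NE [P1→C gives 8>6]
(A,R): not NE [P2→Q gives 7>5]
(A,S): not NE [P2→Q gives 7>2]
(B,P): not NE [P1→A gives 9>2; P2→S gives 8>6]
(B,Q): not NE [P1→C gives 8>7; P2→S gives 8>4]
(B,R): NE
(B,S): NE
(C,P): not NE [P1→A gives 9>5]
(C,Q): not NE [P2→P gives 11>5]
(C,R): not NE [P1→B gives 8>6; P2→P gives 11>1]
(C,S): not NE [P2→P gives 11>8]
(D,P): not NE [P1→A gives 9>5]
(D,Q): not NE [P1→C gives 8>6; P2→P gives 10>1]
(D,R): not NE [P1→B gives 8>5; P2→P gives 10>7]
(D,S): not NE [P2→P gives 10>9]

Nash profiles: (B,R), (B,S)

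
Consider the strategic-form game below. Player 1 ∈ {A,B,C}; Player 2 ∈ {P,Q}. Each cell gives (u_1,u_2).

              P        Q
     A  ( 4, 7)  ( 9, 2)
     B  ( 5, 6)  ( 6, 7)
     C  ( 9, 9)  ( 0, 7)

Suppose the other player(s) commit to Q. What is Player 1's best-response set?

P1 best: {A}

u_1(A vs Q) = 9
u_1(B vs Q) = 6
u_1(C vs Q) = 0
max payoff 9 at {A}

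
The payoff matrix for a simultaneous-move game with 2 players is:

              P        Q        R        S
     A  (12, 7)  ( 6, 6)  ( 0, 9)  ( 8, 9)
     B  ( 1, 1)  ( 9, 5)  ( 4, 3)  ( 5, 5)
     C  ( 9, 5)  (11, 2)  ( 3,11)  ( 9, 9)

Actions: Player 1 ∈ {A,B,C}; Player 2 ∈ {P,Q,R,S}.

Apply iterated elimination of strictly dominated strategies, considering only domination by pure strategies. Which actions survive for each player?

Survivors P1:{B,C} P2:{Q,R,S}

P2 drop P (R beats it: A:9>7 B:3>1 C:11>5)
P1 drop A (C beats it: Q:11>6 R:3>0 S:9>8)
P1→{B,C} P2→{Q,R,S}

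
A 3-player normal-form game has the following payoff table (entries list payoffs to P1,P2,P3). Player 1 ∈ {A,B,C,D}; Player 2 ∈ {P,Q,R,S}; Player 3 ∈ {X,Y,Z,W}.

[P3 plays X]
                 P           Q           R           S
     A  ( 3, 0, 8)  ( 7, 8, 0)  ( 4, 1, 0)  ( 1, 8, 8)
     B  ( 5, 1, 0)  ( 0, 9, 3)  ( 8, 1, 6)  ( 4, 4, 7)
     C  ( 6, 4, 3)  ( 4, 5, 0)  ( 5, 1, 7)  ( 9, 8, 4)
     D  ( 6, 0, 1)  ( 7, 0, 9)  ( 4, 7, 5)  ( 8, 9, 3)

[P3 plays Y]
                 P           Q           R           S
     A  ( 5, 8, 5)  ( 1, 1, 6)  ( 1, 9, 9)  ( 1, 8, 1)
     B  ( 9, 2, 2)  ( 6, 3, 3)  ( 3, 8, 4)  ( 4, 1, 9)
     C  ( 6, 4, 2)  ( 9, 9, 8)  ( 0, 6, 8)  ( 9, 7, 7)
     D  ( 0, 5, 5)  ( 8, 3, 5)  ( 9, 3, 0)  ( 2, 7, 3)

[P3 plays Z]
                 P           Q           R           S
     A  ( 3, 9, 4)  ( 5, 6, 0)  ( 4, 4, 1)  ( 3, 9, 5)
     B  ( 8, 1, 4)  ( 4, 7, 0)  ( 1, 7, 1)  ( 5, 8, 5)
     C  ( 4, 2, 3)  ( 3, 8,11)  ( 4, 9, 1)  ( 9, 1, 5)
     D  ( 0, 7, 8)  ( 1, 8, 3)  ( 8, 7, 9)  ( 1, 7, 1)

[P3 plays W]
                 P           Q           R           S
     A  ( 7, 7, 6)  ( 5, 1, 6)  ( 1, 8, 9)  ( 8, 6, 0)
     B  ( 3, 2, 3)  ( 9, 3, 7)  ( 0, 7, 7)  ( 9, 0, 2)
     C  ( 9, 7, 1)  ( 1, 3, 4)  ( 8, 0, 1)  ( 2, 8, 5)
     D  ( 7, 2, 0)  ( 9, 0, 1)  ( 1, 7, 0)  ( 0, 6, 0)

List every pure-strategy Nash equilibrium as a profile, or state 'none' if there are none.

(A,P,X): not NE [P1→D gives 6>3; P2→S gives 8>0]
(A,P,Y): not NE [P1→B gives 9>5; P2→R gives 9>8; P3→X gives 8>5]
(A,P,Z): not NE [P1→B gives 8>3; P3→X gives 8>4]
(A,P,W): not NE [P1→C gives 9>7; P2→R gives 8>7; P3→X gives 8>6]
(A,Q,X): not NE [P3→W gives 6>0]
(A,Q,Y): not NE [P1→C gives 9>1; P2→R gives 9>1]
(A,Q,Z): not NE [P2→S gives 9>6; P3→W gives 6>0]
(A,Q,W): not NE [P1→D gives 9>5; P2→R gives 8>1]
(A,R,X): not NE [P1→B gives 8>4; P2→S gives 8>1; P3→W gives 9>0]
(A,R,Y): not NE [P1→D gives 9>1]
(A,R,Z): not NE [P1→D gives 8>4; P2→S gives 9>4; P3→W gives 9>1]
(A,R,W): not NE [P1→C gives 8>1]
(A,S,X): not NE [P1→C gives 9>1]
(A,S,Y): not NE [P1→C gives 9>1; P2→R gives 9>8; P3→X gives 8>1]
(A,S,Z): not NE [P1→C gives 9>3; P3→X gives 8>5]
(A,S,W): not NE [P1→B gives 9>8; P2→R gives 8>6; P3→X gives 8>0]
(B,P,X): not NE [P1→D gives 6>5; P2→Q gives 9>1; P3→Z gives 4>0]
(B,P,Y): not NE [P2→R gives 8>2; P3→Z gives 4>2]
(B,P,Z): not NE [P2→S gives 8>1]
(B,P,W): not NE [P1→C gives 9>3; P2→R gives 7>2; P3→Z gives 4>3]
(B,Q,X): not NE [P1→D gives 7>0; P3→W gives 7>3]
(B,Q,Y): not NE [P1→C gives 9>6; P2→R gives 8>3; P3→W gives 7>3]
(B,Q,Z): not NE [P1→A gives 5>4; P2→S gives 8>7; P3→W gives 7>0]
(B,Q,W): not NE [P2→R gives 7>3]
(B,R,X): not NE [P2→Q gives 9>1; P3→W gives 7>6]
(B,R,Y): not NE [P1→D gives 9>3; P3→W gives 7>4]
(B,R,Z): not NE [P1→D gives 8>1; P2→S gives 8>7; P3→W gives 7>1]
(B,R,W): not NE [P1→C gives 8>0]
(B,S,X): not NE [P1→C gives 9>4; P2→Q gives 9>4; P3→Y gives 9>7]
(B,S,Y): not NE [P1→C gives 9>4; P2→R gives 8>1]
(B,S,Z): not NE [P1→C gives 9>5; P3→Y gives 9>5]
(B,S,W): not NE [P2→R gives 7>0; P3→Y gives 9>2]
(C,P,X): not NE [P2→S gives 8>4]
(C,P,Y): not NE [P1→B gives 9>6; P2→Q gives 9>4; P3→Z gives 3>2]
(C,P,Z): not NE [P1→B gives 8>4; P2→R gives 9>2]
(C,P,W): not NE [P2→S gives 8>7; P3→Z gives 3>1]
(C,Q,X): not NE [P1→D gives 7>4; P2→S gives 8>5; P3→Z gives 11>0]
(C,Q,Y): not NE [P3→Z gives 11>8]
(C,Q,Z): not NE [P1→A gives 5>3; P2→R gives 9>8]
(C,Q,W): not NE [P1→D gives 9>1; P2→S gives 8>3; P3→Z gives 11>4]
(C,R,X): not NE [P1→B gives 8>5; P2→S gives 8>1; P3→Y gives 8>7]
(C,R,Y): not NE [P1→D gives 9>0; P2→Q gives 9>6]
(C,R,Z): not NE [P1→D gives 8>4; P3→Y gives 8>1]
(C,R,W): not NE [P2→S gives 8>0; P3→Y gives 8>1]
(C,S,X): not NE [P3→Y gives 7>4]
(C,S,Y): not NE [P2→Q gives 9>7]
(C,S,Z): not NE [P2→R gives 9>1; P3→Y gives 7>5]
(C,S,W): not NE [P1→B gives 9>2; P3→Y gives 7>5]
(D,P,X): not NE [P2→S gives 9>0; P3→Z gives 8>1]
(D,P,Y): not NE [P1→B gives 9>0; P2→S gives 7>5; P3→Z gives 8>5]
(D,P,Z): not NE [P1→B gives 8>0; P2→Q gives 8>7]
(D,P,W): not NE [P1→C gives 9>7; P2→R gives 7>2; P3→Z gives 8>0]
(D,Q,X): not NE [P2→S gives 9>0]
(D,Q,Y): not NE [P1→C gives 9>8; P2→S gives 7>3; P3→X gives 9>5]
(D,Q,Z): not NE [P1→A gives 5>1; P3→X gives 9>3]
(D,Q,W): not NE [P2→R gives 7>0; P3→X gives 9>1]
(D,R,X): not NE [P1→B gives 8>4; P2→S gives 9>7; P3→Z gives 9>5]
(D,R,Y): not NE [P2→S gives 7>3; P3→Z gives 9>0]
(D,R,Z): not NE [P2→Q gives 8>7]
(D,R,W): not NE [P1→C gives 8>1; P3→Z gives 9>0]
(D,S,X): not NE [P1→C gives 9>8]
(D,S,Y): not NE [P1→C gives 9>2]
(D,S,Z): not NE [P1→C gives 9>1; P2→Q gives 8>7; P3→Y gives 3>1]
(D,S,W): not NE [P1→B gives 9>0; P2→R gives 7>6; P3→Y gives 3>0]

No pure NE.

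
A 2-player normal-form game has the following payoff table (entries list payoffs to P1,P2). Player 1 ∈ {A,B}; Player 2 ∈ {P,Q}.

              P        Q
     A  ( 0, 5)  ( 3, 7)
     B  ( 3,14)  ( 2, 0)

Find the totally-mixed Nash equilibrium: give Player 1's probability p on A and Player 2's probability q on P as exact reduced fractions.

P1 indiff ⇒ q·0+(1-q)·3 = q·3+(1-q)·2 ⇒ q(-3) = (1-q)(-1) ⇒ q = 1/4
P2 indiff ⇒ p·5+(1-p)·14 = p·7+(1-p)·0 ⇒ p(-2) = (1-p)(-14) ⇒ p = 7/8

(p,q) = (7/8, 1/4)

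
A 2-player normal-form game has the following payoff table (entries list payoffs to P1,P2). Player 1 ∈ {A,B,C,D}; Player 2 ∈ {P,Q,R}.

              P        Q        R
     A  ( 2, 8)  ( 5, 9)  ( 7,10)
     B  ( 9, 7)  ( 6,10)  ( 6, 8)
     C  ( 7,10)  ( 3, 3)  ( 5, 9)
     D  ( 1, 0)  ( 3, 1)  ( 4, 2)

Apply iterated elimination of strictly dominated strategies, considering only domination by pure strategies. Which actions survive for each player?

P1 drop C (B beats it: P:9>7 Q:6>3 R:6>5)
P1 drop D (A beats it: P:2>1 Q:5>3 R:7>4)
P2 drop P (Q beats it: A:9>8 B:10>7)
P1→{A,B} P2→{Q,R}

Survivors P1:{A,B} P2:{Q,R}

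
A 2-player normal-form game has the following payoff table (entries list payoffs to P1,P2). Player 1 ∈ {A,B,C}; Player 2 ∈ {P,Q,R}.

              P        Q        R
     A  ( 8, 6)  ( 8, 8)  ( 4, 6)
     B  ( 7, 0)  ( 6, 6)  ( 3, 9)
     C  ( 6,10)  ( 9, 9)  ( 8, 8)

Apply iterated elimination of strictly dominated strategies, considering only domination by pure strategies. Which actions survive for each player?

P1 drop B (A beats it: P:8>7 Q:8>6 R:4>3)
P2 drop R (Q beats it: A:8>6 C:9>8)
P1→{A,C} P2→{P,Q}

Survivors P1:{A,C} P2:{P,Q}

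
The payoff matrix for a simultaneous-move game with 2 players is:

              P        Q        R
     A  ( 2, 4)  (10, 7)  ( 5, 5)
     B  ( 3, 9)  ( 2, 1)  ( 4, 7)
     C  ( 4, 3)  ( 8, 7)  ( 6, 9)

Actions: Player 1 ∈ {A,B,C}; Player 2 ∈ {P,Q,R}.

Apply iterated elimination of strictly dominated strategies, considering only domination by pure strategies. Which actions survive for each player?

Remaining: P1:{A,C} P2:{Q,R}

P1 drop B (C beats it: P:4>3 Q:8>2 R:6>4)
P2 drop P (Q beats it: A:7>4 C:7>3)
P1→{A,C} P2→{Q,R}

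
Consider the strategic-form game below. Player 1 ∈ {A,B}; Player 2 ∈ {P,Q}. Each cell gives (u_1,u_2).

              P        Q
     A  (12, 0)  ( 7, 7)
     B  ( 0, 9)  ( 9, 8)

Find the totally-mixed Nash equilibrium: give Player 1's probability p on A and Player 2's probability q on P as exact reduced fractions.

P1 indiff ⇒ q·12+(1-q)·7 = q·0+(1-q)·9 ⇒ q(12) = (1-q)(2) ⇒ q = 1/7
P2 indiff ⇒ p·0+(1-p)·9 = p·7+(1-p)·8 ⇒ p(-7) = (1-p)(-1) ⇒ p = 1/8

p=1/8, q=1/7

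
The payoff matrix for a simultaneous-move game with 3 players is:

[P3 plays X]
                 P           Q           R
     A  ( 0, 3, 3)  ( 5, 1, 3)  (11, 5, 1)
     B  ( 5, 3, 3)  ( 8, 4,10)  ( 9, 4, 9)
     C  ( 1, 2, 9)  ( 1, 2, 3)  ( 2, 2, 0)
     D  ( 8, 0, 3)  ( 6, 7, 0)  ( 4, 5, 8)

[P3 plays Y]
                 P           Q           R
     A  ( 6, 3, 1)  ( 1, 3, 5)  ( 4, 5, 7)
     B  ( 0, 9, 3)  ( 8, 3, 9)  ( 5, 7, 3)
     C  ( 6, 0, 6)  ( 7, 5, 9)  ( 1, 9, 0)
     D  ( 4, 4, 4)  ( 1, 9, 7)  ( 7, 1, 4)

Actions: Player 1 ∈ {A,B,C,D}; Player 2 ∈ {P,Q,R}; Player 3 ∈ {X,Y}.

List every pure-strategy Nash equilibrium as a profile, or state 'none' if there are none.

(A,P,X): not NE [P1→D gives 8>0; P2→R gives 5>3]
(A,P,Y): not NE [P2→R gives 5>3; P3→X gives 3>1]
(A,Q,X): not NE [P1→B gives 8>5; P2→R gives 5>1; P3→Y gives 5>3]
(A,Q,Y): not NE [P1→B gives 8>1; P2→R gives 5>3]
(A,R,X): not NE [P3→Y gives 7>1]
(A,R,Y): not NE [P1→D gives 7>4]
(B,P,X): not NE [P1→D gives 8>5; P2→R gives 4>3]
(B,P,Y): not NE [P1→C gives 6>0]
(B,Q,X): NE
(B,Q,Y): not NE [P2→P gives 9>3; P3→X gives 10>9]
(B,R,X): not NE [P1→A gives 11>9]
(B,R,Y): not NE [P1→D gives 7>5; P2→P gives 9>7; P3→X gives 9>3]
(C,P,X): not NE [P1→D gives 8>1]
(C,P,Y): not NE [P2→R gives 9>0; P3→X gives 9>6]
(C,Q,X): not NE [P1→B gives 8>1; P3→Y gives 9>3]
(C,Q,Y): not NE [P1→B gives 8>7; P2→R gives 9>5]
(C,R,X): not NE [P1→A gives 11>2]
(C,R,Y): not NE [P1→D gives 7>1]
(D,P,X): not NE [P2→Q gives 7>0; P3→Y gives 4>3]
(D,P,Y): not NE [P1→C gives 6>4; P2→Q gives 9>4]
(D,Q,X): not NE [P1→B gives 8>6; P3→Y gives 7>0]
(D,Q,Y): not NE [P1→B gives 8>1]
(D,R,X): not NE [P1→A gives 11>4; P2→Q gives 7>5]
(D,R,Y): not NE [P2→Q gives 9>1; P3→X gives 8>4]

PSNE = {(B,Q,X)}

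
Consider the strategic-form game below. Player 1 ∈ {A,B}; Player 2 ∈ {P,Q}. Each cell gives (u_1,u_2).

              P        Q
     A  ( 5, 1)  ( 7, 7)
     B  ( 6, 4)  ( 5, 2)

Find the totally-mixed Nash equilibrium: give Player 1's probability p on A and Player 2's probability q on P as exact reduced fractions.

P1 indiff ⇒ q·5+(1-q)·7 = q·6+(1-q)·5 ⇒ q(-1) = (1-q)(-2) ⇒ q = 2/3
P2 indiff ⇒ p·1+(1-p)·4 = p·7+(1-p)·2 ⇒ p(-6) = (1-p)(-2) ⇒ p = 1/4

P1 mixes 1/4 on A; P2 mixes 2/3 on P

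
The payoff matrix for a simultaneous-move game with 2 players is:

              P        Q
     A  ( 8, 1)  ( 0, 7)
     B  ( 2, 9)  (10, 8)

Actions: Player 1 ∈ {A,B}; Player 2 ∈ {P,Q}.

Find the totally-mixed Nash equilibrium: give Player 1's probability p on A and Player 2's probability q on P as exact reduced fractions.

P1 indiff ⇒ q·8+(1-q)·0 = q·2+(1-q)·10 ⇒ q(6) = (1-q)(10) ⇒ q = 5/8
P2 indiff ⇒ p·1+(1-p)·9 = p·7+(1-p)·8 ⇒ p(-6) = (1-p)(-1) ⇒ p = 1/7

p=1/7, q=5/8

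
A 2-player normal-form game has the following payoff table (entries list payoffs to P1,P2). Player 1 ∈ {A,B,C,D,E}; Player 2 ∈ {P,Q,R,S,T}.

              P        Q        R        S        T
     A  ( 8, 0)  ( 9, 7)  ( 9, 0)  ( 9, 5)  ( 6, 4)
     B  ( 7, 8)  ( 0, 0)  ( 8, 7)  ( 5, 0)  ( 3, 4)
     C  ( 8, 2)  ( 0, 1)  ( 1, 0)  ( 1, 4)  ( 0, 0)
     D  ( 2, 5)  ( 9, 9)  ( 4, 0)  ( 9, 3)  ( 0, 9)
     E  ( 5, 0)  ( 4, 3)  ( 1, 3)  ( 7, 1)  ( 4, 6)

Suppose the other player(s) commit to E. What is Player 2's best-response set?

u_2(P vs E) = 0
u_2(Q vs E) = 3
u_2(R vs E) = 3
u_2(S vs E) = 1
u_2(T vs E) = 6
max payoff 6 at {T}

P2 best: {T}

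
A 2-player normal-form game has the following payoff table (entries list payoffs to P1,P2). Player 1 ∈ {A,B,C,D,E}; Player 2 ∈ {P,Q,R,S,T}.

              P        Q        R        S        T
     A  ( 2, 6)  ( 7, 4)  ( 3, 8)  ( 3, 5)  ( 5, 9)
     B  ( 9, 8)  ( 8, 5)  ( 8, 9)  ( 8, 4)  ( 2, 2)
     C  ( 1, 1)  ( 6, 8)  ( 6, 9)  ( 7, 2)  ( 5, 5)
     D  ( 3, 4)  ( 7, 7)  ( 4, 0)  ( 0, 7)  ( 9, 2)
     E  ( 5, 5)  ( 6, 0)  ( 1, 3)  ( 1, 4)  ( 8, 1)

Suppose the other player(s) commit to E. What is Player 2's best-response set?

argmax u_2 = {P}

u_2(P vs E) = 5
u_2(Q vs E) = 0
u_2(R vs E) = 3
u_2(S vs E) = 4
u_2(T vs E) = 1
max payoff 5 at {P}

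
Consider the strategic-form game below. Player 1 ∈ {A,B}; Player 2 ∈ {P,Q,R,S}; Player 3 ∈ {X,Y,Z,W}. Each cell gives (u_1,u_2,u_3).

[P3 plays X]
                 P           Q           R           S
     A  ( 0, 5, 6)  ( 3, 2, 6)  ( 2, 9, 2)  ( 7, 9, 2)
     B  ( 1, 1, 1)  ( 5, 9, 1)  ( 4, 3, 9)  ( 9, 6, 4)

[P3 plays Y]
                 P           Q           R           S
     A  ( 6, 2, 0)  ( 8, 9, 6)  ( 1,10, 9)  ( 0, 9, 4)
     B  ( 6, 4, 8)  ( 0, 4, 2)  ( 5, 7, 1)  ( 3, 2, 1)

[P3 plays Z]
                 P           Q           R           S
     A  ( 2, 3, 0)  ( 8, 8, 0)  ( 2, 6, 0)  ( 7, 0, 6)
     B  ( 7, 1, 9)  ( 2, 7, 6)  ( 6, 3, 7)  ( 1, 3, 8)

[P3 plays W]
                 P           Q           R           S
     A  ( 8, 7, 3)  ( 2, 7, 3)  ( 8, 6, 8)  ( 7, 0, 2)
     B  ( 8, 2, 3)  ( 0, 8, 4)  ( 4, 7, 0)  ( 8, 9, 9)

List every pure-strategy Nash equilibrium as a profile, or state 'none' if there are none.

(A,P,X): not NE [P1→B gives 1>0; P2→S gives 9>5]
(A,P,Y): not NE [P2→R gives 10>2; P3→X gives 6>0]
(A,P,Z): not NE [P1→B gives 7>2; P2→Q gives 8>3; P3→X gives 6>0]
(A,P,W): not NE [P3→X gives 6>3]
(A,Q,X): not NE [P1→B gives 5>3; P2→S gives 9>2]
(A,Q,Y): not NE [P2→R gives 10>9]
(A,Q,Z): not NE [P3→Y gives 6>0]
(A,Q,W): not NE [P3→Y gives 6>3]
(A,R,X): not NE [P1→B gives 4>2; P3→Y gives 9>2]
(A,R,Y): not NE [P1→B gives 5>1]
(A,R,Z): not NE [P1→B gives 6>2; P2→Q gives 8>6; P3→Y gives 9>0]
(A,R,W): not NE [P2→Q gives 7>6; P3→Y gives 9>8]
(A,S,X): not NE [P1→B gives 9>7; P3→Z gives 6>2]
(A,S,Y): not NE [P1→B gives 3>0; P2→R gives 10>9; P3→Z gives 6>4]
(A,S,Z): not NE [P2→Q gives 8>0]
(A,S,W): not NE [P1→B gives 8>7; P2→Q gives 7>0; P3→Z gives 6>2]
(B,P,X): not NE [P2→Q gives 9>1; P3→Z gives 9>1]
(B,P,Y): not NE [P2→R gives 7>4; P3→Z gives 9>8]
(B,P,Z): not NE [P2→Q gives 7>1]
(B,P,W): not NE [P2→S gives 9>2; P3→Z gives 9>3]
(B,Q,X): not NE [P3→Z gives 6>1]
(B,Q,Y): not NE [P1→A gives 8>0; P2→R gives 7>4; P3→Z gives 6>2]
(B,Q,Z): not NE [P1→A gives 8>2]
(B,Q,W): not NE [P1→A gives 2>0; P2→S gives 9>8; P3→Z gives 6>4]
(B,R,X): not NE [P2→Q gives 9>3]
(B,R,Y): not NE [P3→X gives 9>1]
(B,R,Z): not NE [P2→Q gives 7>3; P3→X gives 9>7]
(B,R,W): not NE [P1→A gives 8>4; P2→S gives 9>7; P3→X gives 9>0]
(B,S,X): not NE [P2→Q gives 9>6; P3→W gives 9>4]
(B,S,Y): not NE [P2→R gives 7>2; P3→W gives 9>1]
(B,S,Z): not NE [P1→A gives 7>1; P2→Q gives 7>3; P3→W gives 9>8]
(B,S,W): NE

NE set: (B,S,W)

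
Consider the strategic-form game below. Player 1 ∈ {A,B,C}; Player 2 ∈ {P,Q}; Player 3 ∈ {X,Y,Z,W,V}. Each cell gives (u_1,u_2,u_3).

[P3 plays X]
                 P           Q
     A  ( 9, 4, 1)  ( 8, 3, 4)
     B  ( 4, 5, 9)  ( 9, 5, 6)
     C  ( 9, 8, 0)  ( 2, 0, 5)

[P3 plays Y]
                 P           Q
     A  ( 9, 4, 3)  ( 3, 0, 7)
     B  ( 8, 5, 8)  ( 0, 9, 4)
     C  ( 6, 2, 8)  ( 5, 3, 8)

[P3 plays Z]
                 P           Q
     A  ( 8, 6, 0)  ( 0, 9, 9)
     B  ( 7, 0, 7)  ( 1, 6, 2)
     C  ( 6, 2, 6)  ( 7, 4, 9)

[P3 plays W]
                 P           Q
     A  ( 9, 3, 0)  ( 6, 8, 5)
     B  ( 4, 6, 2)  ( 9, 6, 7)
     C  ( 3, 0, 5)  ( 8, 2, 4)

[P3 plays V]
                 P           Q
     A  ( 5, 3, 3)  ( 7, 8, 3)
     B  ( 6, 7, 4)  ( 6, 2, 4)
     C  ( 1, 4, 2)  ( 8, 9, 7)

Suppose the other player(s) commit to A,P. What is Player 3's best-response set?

u_3(X vs A,P) = 1
u_3(Y vs A,P) = 3
u_3(Z vs A,P) = 0
u_3(W vs A,P) = 0
u_3(V vs A,P) = 3
max payoff 3 at {Y,V}

argmax u_3 = {Y,V}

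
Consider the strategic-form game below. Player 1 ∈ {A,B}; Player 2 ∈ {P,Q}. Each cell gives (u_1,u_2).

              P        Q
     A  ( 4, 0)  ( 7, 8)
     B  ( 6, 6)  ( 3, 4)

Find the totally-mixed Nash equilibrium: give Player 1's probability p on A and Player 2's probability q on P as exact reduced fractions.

(p,q) = (1/5, 2/3)

P1 indiff ⇒ q·4+(1-q)·7 = q·6+(1-q)·3 ⇒ q(-2) = (1-q)(-4) ⇒ q = 2/3
P2 indiff ⇒ p·0+(1-p)·6 = p·8+(1-p)·4 ⇒ p(-8) = (1-p)(-2) ⇒ p = 1/5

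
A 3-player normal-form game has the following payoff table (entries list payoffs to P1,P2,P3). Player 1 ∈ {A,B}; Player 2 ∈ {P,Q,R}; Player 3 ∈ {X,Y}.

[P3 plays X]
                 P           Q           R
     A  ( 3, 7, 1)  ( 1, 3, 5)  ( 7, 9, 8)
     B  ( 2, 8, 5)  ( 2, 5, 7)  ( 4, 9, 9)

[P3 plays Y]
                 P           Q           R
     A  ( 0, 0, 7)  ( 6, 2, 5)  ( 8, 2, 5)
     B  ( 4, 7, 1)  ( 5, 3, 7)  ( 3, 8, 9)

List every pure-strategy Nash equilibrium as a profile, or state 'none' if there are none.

(A,P,X): not NE [P2→R gives 9>7; P3→Y gives 7>1]
(A,P,Y): not NE [P1→B gives 4>0; P2→R gives 2>0]
(A,Q,X): not NE [P1→B gives 2>1; P2→R gives 9>3]
(A,Q,Y): NE
(A,R,X): NE
(A,R,Y): not NE [P3→X gives 8>5]
(B,P,X): not NE [P1→A gives 3>2; P2→R gives 9>8]
(B,P,Y): not NE [P2→R gives 8>7; P3→X gives 5>1]
(B,Q,X): not NE [P2→R gives 9>5]
(B,Q,Y): not NE [P1→A gives 6>5; P2→R gives 8>3]
(B,R,X): not NE [P1→A gives 7>4]
(B,R,Y): not NE [P1→A gives 8>3]

Nash profiles: (A,Q,Y), (A,R,X)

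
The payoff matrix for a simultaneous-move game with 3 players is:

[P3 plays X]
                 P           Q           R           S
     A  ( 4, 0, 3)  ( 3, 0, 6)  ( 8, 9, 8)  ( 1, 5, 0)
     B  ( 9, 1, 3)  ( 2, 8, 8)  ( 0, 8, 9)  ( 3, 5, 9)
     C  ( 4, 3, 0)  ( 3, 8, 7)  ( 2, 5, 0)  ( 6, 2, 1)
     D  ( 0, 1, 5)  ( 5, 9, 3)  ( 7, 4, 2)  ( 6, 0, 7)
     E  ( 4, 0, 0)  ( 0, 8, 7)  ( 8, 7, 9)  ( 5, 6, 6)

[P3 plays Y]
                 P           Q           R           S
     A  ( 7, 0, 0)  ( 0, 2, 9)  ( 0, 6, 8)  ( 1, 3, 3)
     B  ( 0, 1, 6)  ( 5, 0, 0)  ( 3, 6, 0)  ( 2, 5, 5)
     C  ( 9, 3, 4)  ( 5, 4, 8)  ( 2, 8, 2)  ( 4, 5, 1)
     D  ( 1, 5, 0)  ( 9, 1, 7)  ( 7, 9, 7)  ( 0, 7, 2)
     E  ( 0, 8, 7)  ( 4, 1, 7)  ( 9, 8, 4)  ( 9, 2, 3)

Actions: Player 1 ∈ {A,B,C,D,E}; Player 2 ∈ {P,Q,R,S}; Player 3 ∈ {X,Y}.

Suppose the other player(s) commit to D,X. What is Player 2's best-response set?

u_2(P vs D,X) = 1
u_2(Q vs D,X) = 9
u_2(R vs D,X) = 4
u_2(S vs D,X) = 0
max payoff 9 at {Q}

argmax u_2 = {Q}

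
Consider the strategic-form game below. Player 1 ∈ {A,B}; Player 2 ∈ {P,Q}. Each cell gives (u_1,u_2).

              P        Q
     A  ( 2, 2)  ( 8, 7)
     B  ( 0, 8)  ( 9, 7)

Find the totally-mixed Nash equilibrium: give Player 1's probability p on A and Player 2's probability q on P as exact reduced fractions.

P1 indiff ⇒ q·2+(1-q)·8 = q·0+(1-q)·9 ⇒ q(2) = (1-q)(1) ⇒ q = 1/3
P2 indiff ⇒ p·2+(1-p)·8 = p·7+(1-p)·7 ⇒ p(-5) = (1-p)(-1) ⇒ p = 1/6

P1 mixes 1/6 on A; P2 mixes 1/3 on P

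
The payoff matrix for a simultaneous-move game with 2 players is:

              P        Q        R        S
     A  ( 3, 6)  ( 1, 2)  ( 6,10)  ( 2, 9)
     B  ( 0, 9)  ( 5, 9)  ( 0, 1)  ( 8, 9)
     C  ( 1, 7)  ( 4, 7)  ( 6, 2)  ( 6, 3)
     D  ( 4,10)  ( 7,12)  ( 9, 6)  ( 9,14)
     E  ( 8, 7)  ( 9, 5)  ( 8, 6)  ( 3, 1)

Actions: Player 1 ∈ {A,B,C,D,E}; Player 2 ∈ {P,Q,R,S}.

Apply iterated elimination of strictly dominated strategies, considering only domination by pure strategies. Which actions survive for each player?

P1 drop A (D beats it: P:4>3 Q:7>1 R:9>6 S:9>2)
P1 drop B (D beats it: P:4>0 Q:7>5 R:9>0 S:9>8)
P1 drop C (D beats it: P:4>1 Q:7>4 R:9>6 S:9>6)
P2 drop R (P beats it: D:10>6 E:7>6)
P1→{D,E} P2→{P,Q,S}

Survivors P1:{D,E} P2:{P,Q,S}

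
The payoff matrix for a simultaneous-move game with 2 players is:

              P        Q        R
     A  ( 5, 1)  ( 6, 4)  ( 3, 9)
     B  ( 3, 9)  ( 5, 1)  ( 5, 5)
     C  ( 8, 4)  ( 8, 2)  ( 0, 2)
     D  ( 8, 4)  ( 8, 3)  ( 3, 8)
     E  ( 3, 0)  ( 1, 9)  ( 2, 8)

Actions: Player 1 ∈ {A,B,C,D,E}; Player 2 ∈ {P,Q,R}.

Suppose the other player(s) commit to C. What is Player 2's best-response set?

u_2(P vs C) = 4
u_2(Q vs C) = 2
u_2(R vs C) = 2
max payoff 4 at {P}

argmax u_2 = {P}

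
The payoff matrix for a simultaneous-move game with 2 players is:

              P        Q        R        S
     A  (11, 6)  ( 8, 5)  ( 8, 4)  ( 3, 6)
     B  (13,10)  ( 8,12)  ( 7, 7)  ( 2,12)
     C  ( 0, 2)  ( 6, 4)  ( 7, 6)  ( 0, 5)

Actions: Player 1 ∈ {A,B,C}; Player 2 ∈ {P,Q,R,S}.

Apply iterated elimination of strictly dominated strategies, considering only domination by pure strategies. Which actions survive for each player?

Survivors P1:{A,B} P2:{P,Q,S}

P1 drop C (A beats it: P:11>0 Q:8>6 R:8>7 S:3>0)
P2 drop R (P beats it: A:6>4 B:10>7)
P1→{A,B} P2→{P,Q,S}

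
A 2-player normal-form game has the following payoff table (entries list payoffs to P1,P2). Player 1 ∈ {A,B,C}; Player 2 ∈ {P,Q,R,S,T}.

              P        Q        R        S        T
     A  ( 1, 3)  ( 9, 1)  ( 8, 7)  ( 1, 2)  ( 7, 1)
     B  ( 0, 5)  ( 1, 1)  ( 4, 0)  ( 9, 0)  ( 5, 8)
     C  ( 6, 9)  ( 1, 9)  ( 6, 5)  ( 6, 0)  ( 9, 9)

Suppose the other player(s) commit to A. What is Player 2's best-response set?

P2 best: {R}

u_2(P vs A) = 3
u_2(Q vs A) = 1
u_2(R vs A) = 7
u_2(S vs A) = 2
u_2(T vs A) = 1
max payoff 7 at {R}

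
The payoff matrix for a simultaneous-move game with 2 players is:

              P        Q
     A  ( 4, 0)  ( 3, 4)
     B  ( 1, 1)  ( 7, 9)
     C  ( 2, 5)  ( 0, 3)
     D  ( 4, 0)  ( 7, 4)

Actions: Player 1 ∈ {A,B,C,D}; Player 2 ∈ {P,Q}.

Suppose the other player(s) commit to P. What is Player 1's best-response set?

u_1(A vs P) = 4
u_1(B vs P) = 1
u_1(C vs P) = 2
u_1(D vs P) = 4
max payoff 4 at {A,D}

BR_1 = {A,D}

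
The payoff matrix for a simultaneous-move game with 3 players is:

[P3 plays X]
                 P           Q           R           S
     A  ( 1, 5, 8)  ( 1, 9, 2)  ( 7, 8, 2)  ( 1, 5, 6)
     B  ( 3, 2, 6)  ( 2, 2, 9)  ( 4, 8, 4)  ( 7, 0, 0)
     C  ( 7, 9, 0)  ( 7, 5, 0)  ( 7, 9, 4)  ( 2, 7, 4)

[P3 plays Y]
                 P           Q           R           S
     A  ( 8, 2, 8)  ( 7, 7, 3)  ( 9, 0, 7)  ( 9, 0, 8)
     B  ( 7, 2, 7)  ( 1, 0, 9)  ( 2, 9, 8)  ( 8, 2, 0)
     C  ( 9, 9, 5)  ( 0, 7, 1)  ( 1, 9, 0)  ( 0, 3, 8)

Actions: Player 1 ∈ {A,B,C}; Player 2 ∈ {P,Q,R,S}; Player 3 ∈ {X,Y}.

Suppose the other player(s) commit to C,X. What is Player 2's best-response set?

u_2(P vs C,X) = 9
u_2(Q vs C,X) = 5
u_2(R vs C,X) = 9
u_2(S vs C,X) = 7
max payoff 9 at {P,R}

BR_2 = {P,R}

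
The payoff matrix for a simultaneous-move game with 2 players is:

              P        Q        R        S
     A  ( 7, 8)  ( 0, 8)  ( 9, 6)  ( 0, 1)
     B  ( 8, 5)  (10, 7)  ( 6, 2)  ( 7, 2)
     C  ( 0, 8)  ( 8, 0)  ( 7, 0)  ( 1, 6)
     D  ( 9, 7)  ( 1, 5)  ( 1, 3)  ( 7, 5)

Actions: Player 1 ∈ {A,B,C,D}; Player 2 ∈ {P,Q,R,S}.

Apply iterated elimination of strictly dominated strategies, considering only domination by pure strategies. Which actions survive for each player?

P2 drop R (P beats it: A:8>6 B:5>2 C:8>0 D:7>3)
P1 drop A (B beats it: P:8>7 Q:10>0 S:7>0)
P1 drop C (B beats it: P:8>0 Q:10>8 S:7>1)
P2 drop S (P beats it: B:5>2 D:7>5)
P1→{B,D} P2→{P,Q}

IESDS → P1:{B,D} P2:{P,Q}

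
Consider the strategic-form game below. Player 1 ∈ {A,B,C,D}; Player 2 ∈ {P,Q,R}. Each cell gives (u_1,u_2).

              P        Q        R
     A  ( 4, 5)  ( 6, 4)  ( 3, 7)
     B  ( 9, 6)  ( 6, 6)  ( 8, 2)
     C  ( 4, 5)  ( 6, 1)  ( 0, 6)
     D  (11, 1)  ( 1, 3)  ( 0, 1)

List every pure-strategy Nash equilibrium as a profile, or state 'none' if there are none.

(A,P): not NE [P1→D gives 11>4; P2→R gives 7>5]
(A,Q): not NE [P2→R gives 7>4]
(A,R): not NE [P1→B gives 8>3]
(B,P): not NE [P1→D gives 11>9]
(B,Q): NE
(B,R): not NE [P2→Q gives 6>2]
(C,P): not NE [P1→D gives 11>4; P2→R gives 6>5]
(C,Q): not NE [P2→R gives 6>1]
(C,R): not NE [P1→B gives 8>0]
(D,P): not NE [P2→Q gives 3>1]
(D,Q): not NE [P1→C gives 6>1]
(D,R): not NE [P1→B gives 8>0; P2→Q gives 3>1]

Nash profiles: (B,Q)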